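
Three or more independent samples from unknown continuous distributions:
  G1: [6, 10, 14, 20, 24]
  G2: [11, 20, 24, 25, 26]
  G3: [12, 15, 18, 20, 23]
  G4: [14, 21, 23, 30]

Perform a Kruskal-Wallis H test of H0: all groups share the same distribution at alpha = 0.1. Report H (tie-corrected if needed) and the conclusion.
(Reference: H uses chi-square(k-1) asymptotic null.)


Step 1: Combine all N = 19 observations and assign midranks.
sorted (value, group, rank): (6,G1,1), (10,G1,2), (11,G2,3), (12,G3,4), (14,G1,5.5), (14,G4,5.5), (15,G3,7), (18,G3,8), (20,G1,10), (20,G2,10), (20,G3,10), (21,G4,12), (23,G3,13.5), (23,G4,13.5), (24,G1,15.5), (24,G2,15.5), (25,G2,17), (26,G2,18), (30,G4,19)
Step 2: Sum ranks within each group.
R_1 = 34 (n_1 = 5)
R_2 = 63.5 (n_2 = 5)
R_3 = 42.5 (n_3 = 5)
R_4 = 50 (n_4 = 4)
Step 3: H = 12/(N(N+1)) * sum(R_i^2/n_i) - 3(N+1)
     = 12/(19*20) * (34^2/5 + 63.5^2/5 + 42.5^2/5 + 50^2/4) - 3*20
     = 0.031579 * 2023.9 - 60
     = 3.912632.
Step 4: Ties present; correction factor C = 1 - 42/(19^3 - 19) = 0.993860. Corrected H = 3.912632 / 0.993860 = 3.936805.
Step 5: Under H0, H ~ chi^2(3); p-value = 0.268369.
Step 6: alpha = 0.1. fail to reject H0.

H = 3.9368, df = 3, p = 0.268369, fail to reject H0.


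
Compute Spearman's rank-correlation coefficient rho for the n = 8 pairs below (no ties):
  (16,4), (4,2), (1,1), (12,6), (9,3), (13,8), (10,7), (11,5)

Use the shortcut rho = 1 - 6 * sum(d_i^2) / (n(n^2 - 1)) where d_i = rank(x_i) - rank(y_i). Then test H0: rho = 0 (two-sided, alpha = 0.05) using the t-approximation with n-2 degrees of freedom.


Step 1: Rank x and y separately (midranks; no ties here).
rank(x): 16->8, 4->2, 1->1, 12->6, 9->3, 13->7, 10->4, 11->5
rank(y): 4->4, 2->2, 1->1, 6->6, 3->3, 8->8, 7->7, 5->5
Step 2: d_i = R_x(i) - R_y(i); compute d_i^2.
  (8-4)^2=16, (2-2)^2=0, (1-1)^2=0, (6-6)^2=0, (3-3)^2=0, (7-8)^2=1, (4-7)^2=9, (5-5)^2=0
sum(d^2) = 26.
Step 3: rho = 1 - 6*26 / (8*(8^2 - 1)) = 1 - 156/504 = 0.690476.
Step 4: Under H0, t = rho * sqrt((n-2)/(1-rho^2)) = 2.3382 ~ t(6).
Step 5: Two-sided p-value from the t-distribution with 6 df = 0.057990.
Step 6: alpha = 0.05. fail to reject H0.

rho = 0.6905, p = 0.057990, fail to reject H0 at alpha = 0.05.


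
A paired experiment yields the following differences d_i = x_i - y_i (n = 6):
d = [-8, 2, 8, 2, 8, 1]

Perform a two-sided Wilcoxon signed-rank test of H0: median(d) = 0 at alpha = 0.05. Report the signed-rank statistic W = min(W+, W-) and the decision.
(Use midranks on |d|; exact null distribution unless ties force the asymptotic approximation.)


Step 1: Drop any zero differences (none here) and take |d_i|.
|d| = [8, 2, 8, 2, 8, 1]
Step 2: Midrank |d_i| (ties get averaged ranks).
ranks: |8|->5, |2|->2.5, |8|->5, |2|->2.5, |8|->5, |1|->1
Step 3: Attach original signs; sum ranks with positive sign and with negative sign.
W+ = 2.5 + 5 + 2.5 + 5 + 1 = 16
W- = 5 = 5
(Check: W+ + W- = 21 should equal n(n+1)/2 = 21.)
Step 4: Test statistic W = min(W+, W-) = 5.
Step 5: Ties in |d|, so use the tie-corrected normal approximation.
        E[W] = n(n+1)/4 = 6*7/4 = 10.5.
        Tie groups: |d|=2 (t=2), |d|=8 (t=3); sum(t^3 - t) = 30.
        Var[W] = n(n+1)(2n+1)/24 - sum(t^3-t)/48 = 546/24 - 30/48 = 22.125.
        z = (W - E[W]) / sqrt(Var[W]) = (5 - 10.5) / 4.7037 = -1.1693.
        Two-sided p = 2*Phi(z) = 0.242288.
Step 6: alpha = 0.05. fail to reject H0.

W+ = 16, W- = 5, W = min = 5, p = 0.242288, fail to reject H0.


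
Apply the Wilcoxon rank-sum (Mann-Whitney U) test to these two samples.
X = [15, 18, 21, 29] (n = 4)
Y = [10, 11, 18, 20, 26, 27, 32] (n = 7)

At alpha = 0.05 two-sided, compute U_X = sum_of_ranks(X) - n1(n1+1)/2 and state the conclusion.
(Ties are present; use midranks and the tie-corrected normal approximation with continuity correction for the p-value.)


Step 1: Combine and sort all 11 observations; assign midranks.
sorted (value, group): (10,Y), (11,Y), (15,X), (18,X), (18,Y), (20,Y), (21,X), (26,Y), (27,Y), (29,X), (32,Y)
ranks: 10->1, 11->2, 15->3, 18->4.5, 18->4.5, 20->6, 21->7, 26->8, 27->9, 29->10, 32->11
Step 2: Rank sum for X: R1 = 3 + 4.5 + 7 + 10 = 24.5.
Step 3: U_X = R1 - n1(n1+1)/2 = 24.5 - 4*5/2 = 24.5 - 10 = 14.5.
       U_Y = n1*n2 - U_X = 28 - 14.5 = 13.5.
Step 4: Ties are present, so use the tie-corrected normal approximation (with continuity correction) for the p-value.
Step 5: p-value = 1.000000; compare to alpha = 0.05. fail to reject H0.

U_X = 14.5, p = 1.000000, fail to reject H0 at alpha = 0.05.


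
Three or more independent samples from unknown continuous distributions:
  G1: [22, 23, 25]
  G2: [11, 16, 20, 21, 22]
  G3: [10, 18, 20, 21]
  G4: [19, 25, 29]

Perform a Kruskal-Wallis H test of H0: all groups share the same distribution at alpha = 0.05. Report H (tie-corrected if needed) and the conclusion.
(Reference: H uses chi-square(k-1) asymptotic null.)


Step 1: Combine all N = 15 observations and assign midranks.
sorted (value, group, rank): (10,G3,1), (11,G2,2), (16,G2,3), (18,G3,4), (19,G4,5), (20,G2,6.5), (20,G3,6.5), (21,G2,8.5), (21,G3,8.5), (22,G1,10.5), (22,G2,10.5), (23,G1,12), (25,G1,13.5), (25,G4,13.5), (29,G4,15)
Step 2: Sum ranks within each group.
R_1 = 36 (n_1 = 3)
R_2 = 30.5 (n_2 = 5)
R_3 = 20 (n_3 = 4)
R_4 = 33.5 (n_4 = 3)
Step 3: H = 12/(N(N+1)) * sum(R_i^2/n_i) - 3(N+1)
     = 12/(15*16) * (36^2/3 + 30.5^2/5 + 20^2/4 + 33.5^2/3) - 3*16
     = 0.050000 * 1092.13 - 48
     = 6.606667.
Step 4: Ties present; correction factor C = 1 - 24/(15^3 - 15) = 0.992857. Corrected H = 6.606667 / 0.992857 = 6.654197.
Step 5: Under H0, H ~ chi^2(3); p-value = 0.083776.
Step 6: alpha = 0.05. fail to reject H0.

H = 6.6542, df = 3, p = 0.083776, fail to reject H0.


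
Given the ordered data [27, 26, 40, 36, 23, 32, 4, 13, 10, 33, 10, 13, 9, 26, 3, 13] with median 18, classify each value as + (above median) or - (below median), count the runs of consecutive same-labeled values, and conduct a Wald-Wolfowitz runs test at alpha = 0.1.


Step 1: Compute median = 18; label A = above, B = below.
Labels in order: AAAAAABBBABBBABB  (n_A = 8, n_B = 8)
Step 2: Count runs R = 6.
Step 3: Under H0 (random ordering), E[R] = 2*n_A*n_B/(n_A+n_B) + 1 = 2*8*8/16 + 1 = 9.0000.
        Var[R] = 2*n_A*n_B*(2*n_A*n_B - n_A - n_B) / ((n_A+n_B)^2 * (n_A+n_B-1)) = 14336/3840 = 3.7333.
        SD[R] = 1.9322.
Step 4: Continuity-corrected z = (R + 0.5 - E[R]) / SD[R] = (6 + 0.5 - 9.0000) / 1.9322 = -1.2939.
Step 5: Two-sided p-value via normal approximation = 2*(1 - Phi(|z|)) = 0.195709.
Step 6: alpha = 0.1. fail to reject H0.

R = 6, z = -1.2939, p = 0.195709, fail to reject H0.


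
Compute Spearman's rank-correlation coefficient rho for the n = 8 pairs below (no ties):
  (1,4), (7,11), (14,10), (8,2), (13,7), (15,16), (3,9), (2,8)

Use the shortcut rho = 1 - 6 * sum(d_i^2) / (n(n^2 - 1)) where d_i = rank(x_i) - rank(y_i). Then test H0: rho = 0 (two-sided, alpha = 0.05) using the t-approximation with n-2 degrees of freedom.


Step 1: Rank x and y separately (midranks; no ties here).
rank(x): 1->1, 7->4, 14->7, 8->5, 13->6, 15->8, 3->3, 2->2
rank(y): 4->2, 11->7, 10->6, 2->1, 7->3, 16->8, 9->5, 8->4
Step 2: d_i = R_x(i) - R_y(i); compute d_i^2.
  (1-2)^2=1, (4-7)^2=9, (7-6)^2=1, (5-1)^2=16, (6-3)^2=9, (8-8)^2=0, (3-5)^2=4, (2-4)^2=4
sum(d^2) = 44.
Step 3: rho = 1 - 6*44 / (8*(8^2 - 1)) = 1 - 264/504 = 0.476190.
Step 4: Under H0, t = rho * sqrt((n-2)/(1-rho^2)) = 1.3265 ~ t(6).
Step 5: Two-sided p-value from the t-distribution with 6 df = 0.232936.
Step 6: alpha = 0.05. fail to reject H0.

rho = 0.4762, p = 0.232936, fail to reject H0 at alpha = 0.05.


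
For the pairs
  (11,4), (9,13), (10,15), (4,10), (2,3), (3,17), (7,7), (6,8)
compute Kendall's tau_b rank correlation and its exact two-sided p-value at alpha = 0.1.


Step 1: Enumerate the 28 unordered pairs (i,j) with i<j and classify each by sign(x_j-x_i) * sign(y_j-y_i).
  (1,2):dx=-2,dy=+9->D; (1,3):dx=-1,dy=+11->D; (1,4):dx=-7,dy=+6->D; (1,5):dx=-9,dy=-1->C
  (1,6):dx=-8,dy=+13->D; (1,7):dx=-4,dy=+3->D; (1,8):dx=-5,dy=+4->D; (2,3):dx=+1,dy=+2->C
  (2,4):dx=-5,dy=-3->C; (2,5):dx=-7,dy=-10->C; (2,6):dx=-6,dy=+4->D; (2,7):dx=-2,dy=-6->C
  (2,8):dx=-3,dy=-5->C; (3,4):dx=-6,dy=-5->C; (3,5):dx=-8,dy=-12->C; (3,6):dx=-7,dy=+2->D
  (3,7):dx=-3,dy=-8->C; (3,8):dx=-4,dy=-7->C; (4,5):dx=-2,dy=-7->C; (4,6):dx=-1,dy=+7->D
  (4,7):dx=+3,dy=-3->D; (4,8):dx=+2,dy=-2->D; (5,6):dx=+1,dy=+14->C; (5,7):dx=+5,dy=+4->C
  (5,8):dx=+4,dy=+5->C; (6,7):dx=+4,dy=-10->D; (6,8):dx=+3,dy=-9->D; (7,8):dx=-1,dy=+1->D
Step 2: C = 14, D = 14, total pairs = 28.
Step 3: tau = (C - D)/(n(n-1)/2) = (14 - 14)/28 = 0.000000.
Step 4: Exact two-sided p-value (enumerate n! = 40320 permutations of y under H0): p = 1.000000.
Step 5: alpha = 0.1. fail to reject H0.

tau_b = 0.0000 (C=14, D=14), p = 1.000000, fail to reject H0.


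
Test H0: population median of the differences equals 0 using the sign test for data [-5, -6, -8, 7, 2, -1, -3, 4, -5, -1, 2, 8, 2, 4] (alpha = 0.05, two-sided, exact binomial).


Step 1: Discard zero differences. Original n = 14; n_eff = number of nonzero differences = 14.
Nonzero differences (with sign): -5, -6, -8, +7, +2, -1, -3, +4, -5, -1, +2, +8, +2, +4
Step 2: Count signs: positive = 7, negative = 7.
Step 3: Under H0: P(positive) = 0.5, so the number of positives S ~ Bin(14, 0.5).
Step 4: Two-sided exact p-value = sum of Bin(14,0.5) probabilities at or below the observed probability = 1.000000.
Step 5: alpha = 0.05. fail to reject H0.

n_eff = 14, pos = 7, neg = 7, p = 1.000000, fail to reject H0.


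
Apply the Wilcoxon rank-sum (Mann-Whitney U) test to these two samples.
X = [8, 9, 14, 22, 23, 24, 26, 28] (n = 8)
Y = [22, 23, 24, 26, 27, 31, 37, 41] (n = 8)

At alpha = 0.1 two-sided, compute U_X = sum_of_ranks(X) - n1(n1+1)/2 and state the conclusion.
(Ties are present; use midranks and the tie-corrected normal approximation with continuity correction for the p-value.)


Step 1: Combine and sort all 16 observations; assign midranks.
sorted (value, group): (8,X), (9,X), (14,X), (22,X), (22,Y), (23,X), (23,Y), (24,X), (24,Y), (26,X), (26,Y), (27,Y), (28,X), (31,Y), (37,Y), (41,Y)
ranks: 8->1, 9->2, 14->3, 22->4.5, 22->4.5, 23->6.5, 23->6.5, 24->8.5, 24->8.5, 26->10.5, 26->10.5, 27->12, 28->13, 31->14, 37->15, 41->16
Step 2: Rank sum for X: R1 = 1 + 2 + 3 + 4.5 + 6.5 + 8.5 + 10.5 + 13 = 49.
Step 3: U_X = R1 - n1(n1+1)/2 = 49 - 8*9/2 = 49 - 36 = 13.
       U_Y = n1*n2 - U_X = 64 - 13 = 51.
Step 4: Ties are present, so use the tie-corrected normal approximation (with continuity correction) for the p-value.
Step 5: p-value = 0.051340; compare to alpha = 0.1. reject H0.

U_X = 13, p = 0.051340, reject H0 at alpha = 0.1.


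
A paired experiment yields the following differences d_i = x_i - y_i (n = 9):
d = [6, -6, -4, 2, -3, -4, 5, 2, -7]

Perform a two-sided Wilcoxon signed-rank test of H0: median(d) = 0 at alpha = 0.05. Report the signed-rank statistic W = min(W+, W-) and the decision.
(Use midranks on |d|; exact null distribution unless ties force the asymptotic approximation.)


Step 1: Drop any zero differences (none here) and take |d_i|.
|d| = [6, 6, 4, 2, 3, 4, 5, 2, 7]
Step 2: Midrank |d_i| (ties get averaged ranks).
ranks: |6|->7.5, |6|->7.5, |4|->4.5, |2|->1.5, |3|->3, |4|->4.5, |5|->6, |2|->1.5, |7|->9
Step 3: Attach original signs; sum ranks with positive sign and with negative sign.
W+ = 7.5 + 1.5 + 6 + 1.5 = 16.5
W- = 7.5 + 4.5 + 3 + 4.5 + 9 = 28.5
(Check: W+ + W- = 45 should equal n(n+1)/2 = 45.)
Step 4: Test statistic W = min(W+, W-) = 16.5.
Step 5: Ties in |d|, so use the tie-corrected normal approximation.
        E[W] = n(n+1)/4 = 9*10/4 = 22.5.
        Tie groups: |d|=2 (t=2), |d|=4 (t=2), |d|=6 (t=2); sum(t^3 - t) = 18.
        Var[W] = n(n+1)(2n+1)/24 - sum(t^3-t)/48 = 1710/24 - 18/48 = 70.875.
        z = (W - E[W]) / sqrt(Var[W]) = (16.5 - 22.5) / 8.4187 = -0.7127.
        Two-sided p = 2*Phi(z) = 0.476033.
Step 6: alpha = 0.05. fail to reject H0.

W+ = 16.5, W- = 28.5, W = min = 16.5, p = 0.476033, fail to reject H0.


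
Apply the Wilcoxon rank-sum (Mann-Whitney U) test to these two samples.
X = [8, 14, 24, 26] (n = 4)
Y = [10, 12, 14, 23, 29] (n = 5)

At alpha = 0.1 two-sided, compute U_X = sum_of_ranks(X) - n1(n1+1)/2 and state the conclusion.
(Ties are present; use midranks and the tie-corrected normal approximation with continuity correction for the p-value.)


Step 1: Combine and sort all 9 observations; assign midranks.
sorted (value, group): (8,X), (10,Y), (12,Y), (14,X), (14,Y), (23,Y), (24,X), (26,X), (29,Y)
ranks: 8->1, 10->2, 12->3, 14->4.5, 14->4.5, 23->6, 24->7, 26->8, 29->9
Step 2: Rank sum for X: R1 = 1 + 4.5 + 7 + 8 = 20.5.
Step 3: U_X = R1 - n1(n1+1)/2 = 20.5 - 4*5/2 = 20.5 - 10 = 10.5.
       U_Y = n1*n2 - U_X = 20 - 10.5 = 9.5.
Step 4: Ties are present, so use the tie-corrected normal approximation (with continuity correction) for the p-value.
Step 5: p-value = 1.000000; compare to alpha = 0.1. fail to reject H0.

U_X = 10.5, p = 1.000000, fail to reject H0 at alpha = 0.1.


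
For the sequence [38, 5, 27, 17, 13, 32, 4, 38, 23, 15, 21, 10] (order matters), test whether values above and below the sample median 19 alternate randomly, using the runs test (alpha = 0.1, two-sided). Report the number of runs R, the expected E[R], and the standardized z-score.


Step 1: Compute median = 19; label A = above, B = below.
Labels in order: ABABBABAABAB  (n_A = 6, n_B = 6)
Step 2: Count runs R = 10.
Step 3: Under H0 (random ordering), E[R] = 2*n_A*n_B/(n_A+n_B) + 1 = 2*6*6/12 + 1 = 7.0000.
        Var[R] = 2*n_A*n_B*(2*n_A*n_B - n_A - n_B) / ((n_A+n_B)^2 * (n_A+n_B-1)) = 4320/1584 = 2.7273.
        SD[R] = 1.6514.
Step 4: Continuity-corrected z = (R - 0.5 - E[R]) / SD[R] = (10 - 0.5 - 7.0000) / 1.6514 = 1.5138.
Step 5: Two-sided p-value via normal approximation = 2*(1 - Phi(|z|)) = 0.130070.
Step 6: alpha = 0.1. fail to reject H0.

R = 10, z = 1.5138, p = 0.130070, fail to reject H0.


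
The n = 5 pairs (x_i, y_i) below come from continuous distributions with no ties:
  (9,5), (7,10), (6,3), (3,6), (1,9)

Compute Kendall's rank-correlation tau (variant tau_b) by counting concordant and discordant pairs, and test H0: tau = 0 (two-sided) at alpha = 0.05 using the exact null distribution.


Step 1: Enumerate the 10 unordered pairs (i,j) with i<j and classify each by sign(x_j-x_i) * sign(y_j-y_i).
  (1,2):dx=-2,dy=+5->D; (1,3):dx=-3,dy=-2->C; (1,4):dx=-6,dy=+1->D; (1,5):dx=-8,dy=+4->D
  (2,3):dx=-1,dy=-7->C; (2,4):dx=-4,dy=-4->C; (2,5):dx=-6,dy=-1->C; (3,4):dx=-3,dy=+3->D
  (3,5):dx=-5,dy=+6->D; (4,5):dx=-2,dy=+3->D
Step 2: C = 4, D = 6, total pairs = 10.
Step 3: tau = (C - D)/(n(n-1)/2) = (4 - 6)/10 = -0.200000.
Step 4: Exact two-sided p-value (enumerate n! = 120 permutations of y under H0): p = 0.816667.
Step 5: alpha = 0.05. fail to reject H0.

tau_b = -0.2000 (C=4, D=6), p = 0.816667, fail to reject H0.


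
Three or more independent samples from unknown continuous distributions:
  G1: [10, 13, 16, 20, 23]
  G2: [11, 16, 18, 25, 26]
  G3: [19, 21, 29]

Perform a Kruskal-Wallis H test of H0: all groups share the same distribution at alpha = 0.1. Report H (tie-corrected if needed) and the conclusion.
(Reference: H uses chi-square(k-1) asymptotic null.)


Step 1: Combine all N = 13 observations and assign midranks.
sorted (value, group, rank): (10,G1,1), (11,G2,2), (13,G1,3), (16,G1,4.5), (16,G2,4.5), (18,G2,6), (19,G3,7), (20,G1,8), (21,G3,9), (23,G1,10), (25,G2,11), (26,G2,12), (29,G3,13)
Step 2: Sum ranks within each group.
R_1 = 26.5 (n_1 = 5)
R_2 = 35.5 (n_2 = 5)
R_3 = 29 (n_3 = 3)
Step 3: H = 12/(N(N+1)) * sum(R_i^2/n_i) - 3(N+1)
     = 12/(13*14) * (26.5^2/5 + 35.5^2/5 + 29^2/3) - 3*14
     = 0.065934 * 672.833 - 42
     = 2.362637.
Step 4: Ties present; correction factor C = 1 - 6/(13^3 - 13) = 0.997253. Corrected H = 2.362637 / 0.997253 = 2.369146.
Step 5: Under H0, H ~ chi^2(2); p-value = 0.305877.
Step 6: alpha = 0.1. fail to reject H0.

H = 2.3691, df = 2, p = 0.305877, fail to reject H0.


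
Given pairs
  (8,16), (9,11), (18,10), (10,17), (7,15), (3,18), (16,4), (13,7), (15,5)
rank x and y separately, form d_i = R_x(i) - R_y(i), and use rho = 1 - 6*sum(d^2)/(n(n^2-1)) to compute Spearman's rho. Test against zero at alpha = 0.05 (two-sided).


Step 1: Rank x and y separately (midranks; no ties here).
rank(x): 8->3, 9->4, 18->9, 10->5, 7->2, 3->1, 16->8, 13->6, 15->7
rank(y): 16->7, 11->5, 10->4, 17->8, 15->6, 18->9, 4->1, 7->3, 5->2
Step 2: d_i = R_x(i) - R_y(i); compute d_i^2.
  (3-7)^2=16, (4-5)^2=1, (9-4)^2=25, (5-8)^2=9, (2-6)^2=16, (1-9)^2=64, (8-1)^2=49, (6-3)^2=9, (7-2)^2=25
sum(d^2) = 214.
Step 3: rho = 1 - 6*214 / (9*(9^2 - 1)) = 1 - 1284/720 = -0.783333.
Step 4: Under H0, t = rho * sqrt((n-2)/(1-rho^2)) = -3.3341 ~ t(7).
Step 5: Two-sided p-value from the t-distribution with 7 df = 0.012520.
Step 6: alpha = 0.05. reject H0.

rho = -0.7833, p = 0.012520, reject H0 at alpha = 0.05.


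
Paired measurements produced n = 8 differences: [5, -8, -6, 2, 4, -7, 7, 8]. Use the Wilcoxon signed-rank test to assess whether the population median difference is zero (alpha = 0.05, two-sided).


Step 1: Drop any zero differences (none here) and take |d_i|.
|d| = [5, 8, 6, 2, 4, 7, 7, 8]
Step 2: Midrank |d_i| (ties get averaged ranks).
ranks: |5|->3, |8|->7.5, |6|->4, |2|->1, |4|->2, |7|->5.5, |7|->5.5, |8|->7.5
Step 3: Attach original signs; sum ranks with positive sign and with negative sign.
W+ = 3 + 1 + 2 + 5.5 + 7.5 = 19
W- = 7.5 + 4 + 5.5 = 17
(Check: W+ + W- = 36 should equal n(n+1)/2 = 36.)
Step 4: Test statistic W = min(W+, W-) = 17.
Step 5: Ties in |d|, so use the tie-corrected normal approximation.
        E[W] = n(n+1)/4 = 8*9/4 = 18.
        Tie groups: |d|=7 (t=2), |d|=8 (t=2); sum(t^3 - t) = 12.
        Var[W] = n(n+1)(2n+1)/24 - sum(t^3-t)/48 = 1224/24 - 12/48 = 50.75.
        z = (W - E[W]) / sqrt(Var[W]) = (17 - 18) / 7.1239 = -0.1404.
        Two-sided p = 2*Phi(z) = 0.888366.
Step 6: alpha = 0.05. fail to reject H0.

W+ = 19, W- = 17, W = min = 17, p = 0.888366, fail to reject H0.


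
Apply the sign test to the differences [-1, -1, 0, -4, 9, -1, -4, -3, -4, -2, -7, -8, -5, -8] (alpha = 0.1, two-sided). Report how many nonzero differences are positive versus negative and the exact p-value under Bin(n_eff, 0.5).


Step 1: Discard zero differences. Original n = 14; n_eff = number of nonzero differences = 13.
Nonzero differences (with sign): -1, -1, -4, +9, -1, -4, -3, -4, -2, -7, -8, -5, -8
Step 2: Count signs: positive = 1, negative = 12.
Step 3: Under H0: P(positive) = 0.5, so the number of positives S ~ Bin(13, 0.5).
Step 4: Two-sided exact p-value = sum of Bin(13,0.5) probabilities at or below the observed probability = 0.003418.
Step 5: alpha = 0.1. reject H0.

n_eff = 13, pos = 1, neg = 12, p = 0.003418, reject H0.


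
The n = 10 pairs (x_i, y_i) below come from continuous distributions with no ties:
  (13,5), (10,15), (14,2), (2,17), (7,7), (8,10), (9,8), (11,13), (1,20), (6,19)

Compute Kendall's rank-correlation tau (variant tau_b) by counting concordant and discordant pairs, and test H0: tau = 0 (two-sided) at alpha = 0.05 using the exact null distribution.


Step 1: Enumerate the 45 unordered pairs (i,j) with i<j and classify each by sign(x_j-x_i) * sign(y_j-y_i).
  (1,2):dx=-3,dy=+10->D; (1,3):dx=+1,dy=-3->D; (1,4):dx=-11,dy=+12->D; (1,5):dx=-6,dy=+2->D
  (1,6):dx=-5,dy=+5->D; (1,7):dx=-4,dy=+3->D; (1,8):dx=-2,dy=+8->D; (1,9):dx=-12,dy=+15->D
  (1,10):dx=-7,dy=+14->D; (2,3):dx=+4,dy=-13->D; (2,4):dx=-8,dy=+2->D; (2,5):dx=-3,dy=-8->C
  (2,6):dx=-2,dy=-5->C; (2,7):dx=-1,dy=-7->C; (2,8):dx=+1,dy=-2->D; (2,9):dx=-9,dy=+5->D
  (2,10):dx=-4,dy=+4->D; (3,4):dx=-12,dy=+15->D; (3,5):dx=-7,dy=+5->D; (3,6):dx=-6,dy=+8->D
  (3,7):dx=-5,dy=+6->D; (3,8):dx=-3,dy=+11->D; (3,9):dx=-13,dy=+18->D; (3,10):dx=-8,dy=+17->D
  (4,5):dx=+5,dy=-10->D; (4,6):dx=+6,dy=-7->D; (4,7):dx=+7,dy=-9->D; (4,8):dx=+9,dy=-4->D
  (4,9):dx=-1,dy=+3->D; (4,10):dx=+4,dy=+2->C; (5,6):dx=+1,dy=+3->C; (5,7):dx=+2,dy=+1->C
  (5,8):dx=+4,dy=+6->C; (5,9):dx=-6,dy=+13->D; (5,10):dx=-1,dy=+12->D; (6,7):dx=+1,dy=-2->D
  (6,8):dx=+3,dy=+3->C; (6,9):dx=-7,dy=+10->D; (6,10):dx=-2,dy=+9->D; (7,8):dx=+2,dy=+5->C
  (7,9):dx=-8,dy=+12->D; (7,10):dx=-3,dy=+11->D; (8,9):dx=-10,dy=+7->D; (8,10):dx=-5,dy=+6->D
  (9,10):dx=+5,dy=-1->D
Step 2: C = 9, D = 36, total pairs = 45.
Step 3: tau = (C - D)/(n(n-1)/2) = (9 - 36)/45 = -0.600000.
Step 4: Exact two-sided p-value (enumerate n! = 3628800 permutations of y under H0): p = 0.016666.
Step 5: alpha = 0.05. reject H0.

tau_b = -0.6000 (C=9, D=36), p = 0.016666, reject H0.


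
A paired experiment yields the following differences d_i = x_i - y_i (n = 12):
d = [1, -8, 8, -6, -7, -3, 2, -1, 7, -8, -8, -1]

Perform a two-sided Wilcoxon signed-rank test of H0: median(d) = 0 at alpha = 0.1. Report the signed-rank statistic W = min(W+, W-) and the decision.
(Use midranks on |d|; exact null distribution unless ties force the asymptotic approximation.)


Step 1: Drop any zero differences (none here) and take |d_i|.
|d| = [1, 8, 8, 6, 7, 3, 2, 1, 7, 8, 8, 1]
Step 2: Midrank |d_i| (ties get averaged ranks).
ranks: |1|->2, |8|->10.5, |8|->10.5, |6|->6, |7|->7.5, |3|->5, |2|->4, |1|->2, |7|->7.5, |8|->10.5, |8|->10.5, |1|->2
Step 3: Attach original signs; sum ranks with positive sign and with negative sign.
W+ = 2 + 10.5 + 4 + 7.5 = 24
W- = 10.5 + 6 + 7.5 + 5 + 2 + 10.5 + 10.5 + 2 = 54
(Check: W+ + W- = 78 should equal n(n+1)/2 = 78.)
Step 4: Test statistic W = min(W+, W-) = 24.
Step 5: Ties in |d|, so use the tie-corrected normal approximation.
        E[W] = n(n+1)/4 = 12*13/4 = 39.
        Tie groups: |d|=1 (t=3), |d|=7 (t=2), |d|=8 (t=4); sum(t^3 - t) = 90.
        Var[W] = n(n+1)(2n+1)/24 - sum(t^3-t)/48 = 3900/24 - 90/48 = 160.625.
        z = (W - E[W]) / sqrt(Var[W]) = (24 - 39) / 12.6738 = -1.1835.
        Two-sided p = 2*Phi(z) = 0.236593.
Step 6: alpha = 0.1. fail to reject H0.

W+ = 24, W- = 54, W = min = 24, p = 0.236593, fail to reject H0.


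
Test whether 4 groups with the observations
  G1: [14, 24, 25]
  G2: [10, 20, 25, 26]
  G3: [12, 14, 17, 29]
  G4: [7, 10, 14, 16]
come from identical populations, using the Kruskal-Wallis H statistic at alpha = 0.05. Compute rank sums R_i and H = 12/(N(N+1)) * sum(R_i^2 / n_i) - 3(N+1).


Step 1: Combine all N = 15 observations and assign midranks.
sorted (value, group, rank): (7,G4,1), (10,G2,2.5), (10,G4,2.5), (12,G3,4), (14,G1,6), (14,G3,6), (14,G4,6), (16,G4,8), (17,G3,9), (20,G2,10), (24,G1,11), (25,G1,12.5), (25,G2,12.5), (26,G2,14), (29,G3,15)
Step 2: Sum ranks within each group.
R_1 = 29.5 (n_1 = 3)
R_2 = 39 (n_2 = 4)
R_3 = 34 (n_3 = 4)
R_4 = 17.5 (n_4 = 4)
Step 3: H = 12/(N(N+1)) * sum(R_i^2/n_i) - 3(N+1)
     = 12/(15*16) * (29.5^2/3 + 39^2/4 + 34^2/4 + 17.5^2/4) - 3*16
     = 0.050000 * 1035.9 - 48
     = 3.794792.
Step 4: Ties present; correction factor C = 1 - 36/(15^3 - 15) = 0.989286. Corrected H = 3.794792 / 0.989286 = 3.835890.
Step 5: Under H0, H ~ chi^2(3); p-value = 0.279739.
Step 6: alpha = 0.05. fail to reject H0.

H = 3.8359, df = 3, p = 0.279739, fail to reject H0.


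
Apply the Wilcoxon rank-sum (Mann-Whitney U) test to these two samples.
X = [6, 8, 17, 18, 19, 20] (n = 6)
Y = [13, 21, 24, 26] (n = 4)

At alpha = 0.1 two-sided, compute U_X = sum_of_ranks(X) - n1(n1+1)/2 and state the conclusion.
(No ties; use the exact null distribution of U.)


Step 1: Combine and sort all 10 observations; assign midranks.
sorted (value, group): (6,X), (8,X), (13,Y), (17,X), (18,X), (19,X), (20,X), (21,Y), (24,Y), (26,Y)
ranks: 6->1, 8->2, 13->3, 17->4, 18->5, 19->6, 20->7, 21->8, 24->9, 26->10
Step 2: Rank sum for X: R1 = 1 + 2 + 4 + 5 + 6 + 7 = 25.
Step 3: U_X = R1 - n1(n1+1)/2 = 25 - 6*7/2 = 25 - 21 = 4.
       U_Y = n1*n2 - U_X = 24 - 4 = 20.
Step 4: No ties, so the exact null distribution of U (based on enumerating the C(10,6) = 210 equally likely rank assignments) gives the two-sided p-value.
Step 5: p-value = 0.114286; compare to alpha = 0.1. fail to reject H0.

U_X = 4, p = 0.114286, fail to reject H0 at alpha = 0.1.


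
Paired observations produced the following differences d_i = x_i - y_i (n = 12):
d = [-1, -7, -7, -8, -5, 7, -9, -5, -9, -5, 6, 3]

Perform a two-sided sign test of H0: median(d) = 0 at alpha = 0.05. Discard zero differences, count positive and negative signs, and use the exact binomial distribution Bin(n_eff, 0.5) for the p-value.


Step 1: Discard zero differences. Original n = 12; n_eff = number of nonzero differences = 12.
Nonzero differences (with sign): -1, -7, -7, -8, -5, +7, -9, -5, -9, -5, +6, +3
Step 2: Count signs: positive = 3, negative = 9.
Step 3: Under H0: P(positive) = 0.5, so the number of positives S ~ Bin(12, 0.5).
Step 4: Two-sided exact p-value = sum of Bin(12,0.5) probabilities at or below the observed probability = 0.145996.
Step 5: alpha = 0.05. fail to reject H0.

n_eff = 12, pos = 3, neg = 9, p = 0.145996, fail to reject H0.


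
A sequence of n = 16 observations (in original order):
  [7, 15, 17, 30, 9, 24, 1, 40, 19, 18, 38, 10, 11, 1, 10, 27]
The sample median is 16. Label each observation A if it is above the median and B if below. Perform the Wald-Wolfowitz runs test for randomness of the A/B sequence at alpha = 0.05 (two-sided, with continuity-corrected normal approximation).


Step 1: Compute median = 16; label A = above, B = below.
Labels in order: BBAABABAAAABBBBA  (n_A = 8, n_B = 8)
Step 2: Count runs R = 8.
Step 3: Under H0 (random ordering), E[R] = 2*n_A*n_B/(n_A+n_B) + 1 = 2*8*8/16 + 1 = 9.0000.
        Var[R] = 2*n_A*n_B*(2*n_A*n_B - n_A - n_B) / ((n_A+n_B)^2 * (n_A+n_B-1)) = 14336/3840 = 3.7333.
        SD[R] = 1.9322.
Step 4: Continuity-corrected z = (R + 0.5 - E[R]) / SD[R] = (8 + 0.5 - 9.0000) / 1.9322 = -0.2588.
Step 5: Two-sided p-value via normal approximation = 2*(1 - Phi(|z|)) = 0.795809.
Step 6: alpha = 0.05. fail to reject H0.

R = 8, z = -0.2588, p = 0.795809, fail to reject H0.


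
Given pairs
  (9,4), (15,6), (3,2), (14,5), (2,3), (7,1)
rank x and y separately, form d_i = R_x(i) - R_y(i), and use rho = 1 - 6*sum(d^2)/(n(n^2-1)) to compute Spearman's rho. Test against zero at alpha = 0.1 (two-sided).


Step 1: Rank x and y separately (midranks; no ties here).
rank(x): 9->4, 15->6, 3->2, 14->5, 2->1, 7->3
rank(y): 4->4, 6->6, 2->2, 5->5, 3->3, 1->1
Step 2: d_i = R_x(i) - R_y(i); compute d_i^2.
  (4-4)^2=0, (6-6)^2=0, (2-2)^2=0, (5-5)^2=0, (1-3)^2=4, (3-1)^2=4
sum(d^2) = 8.
Step 3: rho = 1 - 6*8 / (6*(6^2 - 1)) = 1 - 48/210 = 0.771429.
Step 4: Under H0, t = rho * sqrt((n-2)/(1-rho^2)) = 2.4247 ~ t(4).
Step 5: Two-sided p-value from the t-distribution with 4 df = 0.072397.
Step 6: alpha = 0.1. reject H0.

rho = 0.7714, p = 0.072397, reject H0 at alpha = 0.1.


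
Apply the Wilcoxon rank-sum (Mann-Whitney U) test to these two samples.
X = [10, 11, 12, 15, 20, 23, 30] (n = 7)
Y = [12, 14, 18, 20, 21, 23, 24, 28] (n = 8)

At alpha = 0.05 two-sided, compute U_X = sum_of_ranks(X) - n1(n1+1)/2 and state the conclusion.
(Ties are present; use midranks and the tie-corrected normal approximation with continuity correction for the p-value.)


Step 1: Combine and sort all 15 observations; assign midranks.
sorted (value, group): (10,X), (11,X), (12,X), (12,Y), (14,Y), (15,X), (18,Y), (20,X), (20,Y), (21,Y), (23,X), (23,Y), (24,Y), (28,Y), (30,X)
ranks: 10->1, 11->2, 12->3.5, 12->3.5, 14->5, 15->6, 18->7, 20->8.5, 20->8.5, 21->10, 23->11.5, 23->11.5, 24->13, 28->14, 30->15
Step 2: Rank sum for X: R1 = 1 + 2 + 3.5 + 6 + 8.5 + 11.5 + 15 = 47.5.
Step 3: U_X = R1 - n1(n1+1)/2 = 47.5 - 7*8/2 = 47.5 - 28 = 19.5.
       U_Y = n1*n2 - U_X = 56 - 19.5 = 36.5.
Step 4: Ties are present, so use the tie-corrected normal approximation (with continuity correction) for the p-value.
Step 5: p-value = 0.353247; compare to alpha = 0.05. fail to reject H0.

U_X = 19.5, p = 0.353247, fail to reject H0 at alpha = 0.05.


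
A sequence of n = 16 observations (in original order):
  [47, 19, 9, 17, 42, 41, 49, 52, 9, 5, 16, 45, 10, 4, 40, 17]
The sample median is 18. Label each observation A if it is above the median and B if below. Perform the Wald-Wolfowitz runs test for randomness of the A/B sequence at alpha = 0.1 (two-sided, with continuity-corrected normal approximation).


Step 1: Compute median = 18; label A = above, B = below.
Labels in order: AABBAAAABBBABBAB  (n_A = 8, n_B = 8)
Step 2: Count runs R = 8.
Step 3: Under H0 (random ordering), E[R] = 2*n_A*n_B/(n_A+n_B) + 1 = 2*8*8/16 + 1 = 9.0000.
        Var[R] = 2*n_A*n_B*(2*n_A*n_B - n_A - n_B) / ((n_A+n_B)^2 * (n_A+n_B-1)) = 14336/3840 = 3.7333.
        SD[R] = 1.9322.
Step 4: Continuity-corrected z = (R + 0.5 - E[R]) / SD[R] = (8 + 0.5 - 9.0000) / 1.9322 = -0.2588.
Step 5: Two-sided p-value via normal approximation = 2*(1 - Phi(|z|)) = 0.795809.
Step 6: alpha = 0.1. fail to reject H0.

R = 8, z = -0.2588, p = 0.795809, fail to reject H0.


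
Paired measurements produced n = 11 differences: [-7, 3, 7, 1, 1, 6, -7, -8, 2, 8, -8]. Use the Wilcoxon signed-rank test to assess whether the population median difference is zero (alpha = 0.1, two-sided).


Step 1: Drop any zero differences (none here) and take |d_i|.
|d| = [7, 3, 7, 1, 1, 6, 7, 8, 2, 8, 8]
Step 2: Midrank |d_i| (ties get averaged ranks).
ranks: |7|->7, |3|->4, |7|->7, |1|->1.5, |1|->1.5, |6|->5, |7|->7, |8|->10, |2|->3, |8|->10, |8|->10
Step 3: Attach original signs; sum ranks with positive sign and with negative sign.
W+ = 4 + 7 + 1.5 + 1.5 + 5 + 3 + 10 = 32
W- = 7 + 7 + 10 + 10 = 34
(Check: W+ + W- = 66 should equal n(n+1)/2 = 66.)
Step 4: Test statistic W = min(W+, W-) = 32.
Step 5: Ties in |d|, so use the tie-corrected normal approximation.
        E[W] = n(n+1)/4 = 11*12/4 = 33.
        Tie groups: |d|=1 (t=2), |d|=7 (t=3), |d|=8 (t=3); sum(t^3 - t) = 54.
        Var[W] = n(n+1)(2n+1)/24 - sum(t^3-t)/48 = 3036/24 - 54/48 = 125.375.
        z = (W - E[W]) / sqrt(Var[W]) = (32 - 33) / 11.1971 = -0.0893.
        Two-sided p = 2*Phi(z) = 0.928836.
Step 6: alpha = 0.1. fail to reject H0.

W+ = 32, W- = 34, W = min = 32, p = 0.928836, fail to reject H0.


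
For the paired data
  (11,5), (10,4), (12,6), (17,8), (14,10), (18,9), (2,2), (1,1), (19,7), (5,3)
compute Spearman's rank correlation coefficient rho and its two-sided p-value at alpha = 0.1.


Step 1: Rank x and y separately (midranks; no ties here).
rank(x): 11->5, 10->4, 12->6, 17->8, 14->7, 18->9, 2->2, 1->1, 19->10, 5->3
rank(y): 5->5, 4->4, 6->6, 8->8, 10->10, 9->9, 2->2, 1->1, 7->7, 3->3
Step 2: d_i = R_x(i) - R_y(i); compute d_i^2.
  (5-5)^2=0, (4-4)^2=0, (6-6)^2=0, (8-8)^2=0, (7-10)^2=9, (9-9)^2=0, (2-2)^2=0, (1-1)^2=0, (10-7)^2=9, (3-3)^2=0
sum(d^2) = 18.
Step 3: rho = 1 - 6*18 / (10*(10^2 - 1)) = 1 - 108/990 = 0.890909.
Step 4: Under H0, t = rho * sqrt((n-2)/(1-rho^2)) = 5.5482 ~ t(8).
Step 5: Two-sided p-value from the t-distribution with 8 df = 0.000542.
Step 6: alpha = 0.1. reject H0.

rho = 0.8909, p = 0.000542, reject H0 at alpha = 0.1.


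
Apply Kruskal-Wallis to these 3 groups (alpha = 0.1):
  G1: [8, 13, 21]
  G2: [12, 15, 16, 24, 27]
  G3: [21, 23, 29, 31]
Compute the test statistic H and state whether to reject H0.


Step 1: Combine all N = 12 observations and assign midranks.
sorted (value, group, rank): (8,G1,1), (12,G2,2), (13,G1,3), (15,G2,4), (16,G2,5), (21,G1,6.5), (21,G3,6.5), (23,G3,8), (24,G2,9), (27,G2,10), (29,G3,11), (31,G3,12)
Step 2: Sum ranks within each group.
R_1 = 10.5 (n_1 = 3)
R_2 = 30 (n_2 = 5)
R_3 = 37.5 (n_3 = 4)
Step 3: H = 12/(N(N+1)) * sum(R_i^2/n_i) - 3(N+1)
     = 12/(12*13) * (10.5^2/3 + 30^2/5 + 37.5^2/4) - 3*13
     = 0.076923 * 568.312 - 39
     = 4.716346.
Step 4: Ties present; correction factor C = 1 - 6/(12^3 - 12) = 0.996503. Corrected H = 4.716346 / 0.996503 = 4.732895.
Step 5: Under H0, H ~ chi^2(2); p-value = 0.093813.
Step 6: alpha = 0.1. reject H0.

H = 4.7329, df = 2, p = 0.093813, reject H0.


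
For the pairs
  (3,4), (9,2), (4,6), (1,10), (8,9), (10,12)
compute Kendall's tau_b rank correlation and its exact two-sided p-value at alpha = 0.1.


Step 1: Enumerate the 15 unordered pairs (i,j) with i<j and classify each by sign(x_j-x_i) * sign(y_j-y_i).
  (1,2):dx=+6,dy=-2->D; (1,3):dx=+1,dy=+2->C; (1,4):dx=-2,dy=+6->D; (1,5):dx=+5,dy=+5->C
  (1,6):dx=+7,dy=+8->C; (2,3):dx=-5,dy=+4->D; (2,4):dx=-8,dy=+8->D; (2,5):dx=-1,dy=+7->D
  (2,6):dx=+1,dy=+10->C; (3,4):dx=-3,dy=+4->D; (3,5):dx=+4,dy=+3->C; (3,6):dx=+6,dy=+6->C
  (4,5):dx=+7,dy=-1->D; (4,6):dx=+9,dy=+2->C; (5,6):dx=+2,dy=+3->C
Step 2: C = 8, D = 7, total pairs = 15.
Step 3: tau = (C - D)/(n(n-1)/2) = (8 - 7)/15 = 0.066667.
Step 4: Exact two-sided p-value (enumerate n! = 720 permutations of y under H0): p = 1.000000.
Step 5: alpha = 0.1. fail to reject H0.

tau_b = 0.0667 (C=8, D=7), p = 1.000000, fail to reject H0.


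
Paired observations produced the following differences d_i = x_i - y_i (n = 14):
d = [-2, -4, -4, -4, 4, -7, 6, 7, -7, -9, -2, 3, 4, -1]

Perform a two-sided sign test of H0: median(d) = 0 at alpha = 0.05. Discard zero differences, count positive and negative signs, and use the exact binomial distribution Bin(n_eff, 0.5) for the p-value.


Step 1: Discard zero differences. Original n = 14; n_eff = number of nonzero differences = 14.
Nonzero differences (with sign): -2, -4, -4, -4, +4, -7, +6, +7, -7, -9, -2, +3, +4, -1
Step 2: Count signs: positive = 5, negative = 9.
Step 3: Under H0: P(positive) = 0.5, so the number of positives S ~ Bin(14, 0.5).
Step 4: Two-sided exact p-value = sum of Bin(14,0.5) probabilities at or below the observed probability = 0.423950.
Step 5: alpha = 0.05. fail to reject H0.

n_eff = 14, pos = 5, neg = 9, p = 0.423950, fail to reject H0.


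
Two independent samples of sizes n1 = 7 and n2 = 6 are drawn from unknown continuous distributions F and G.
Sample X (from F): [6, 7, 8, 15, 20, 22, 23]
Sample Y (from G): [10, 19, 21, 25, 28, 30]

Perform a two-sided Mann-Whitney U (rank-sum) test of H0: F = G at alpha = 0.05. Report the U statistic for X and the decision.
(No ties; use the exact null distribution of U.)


Step 1: Combine and sort all 13 observations; assign midranks.
sorted (value, group): (6,X), (7,X), (8,X), (10,Y), (15,X), (19,Y), (20,X), (21,Y), (22,X), (23,X), (25,Y), (28,Y), (30,Y)
ranks: 6->1, 7->2, 8->3, 10->4, 15->5, 19->6, 20->7, 21->8, 22->9, 23->10, 25->11, 28->12, 30->13
Step 2: Rank sum for X: R1 = 1 + 2 + 3 + 5 + 7 + 9 + 10 = 37.
Step 3: U_X = R1 - n1(n1+1)/2 = 37 - 7*8/2 = 37 - 28 = 9.
       U_Y = n1*n2 - U_X = 42 - 9 = 33.
Step 4: No ties, so the exact null distribution of U (based on enumerating the C(13,7) = 1716 equally likely rank assignments) gives the two-sided p-value.
Step 5: p-value = 0.101399; compare to alpha = 0.05. fail to reject H0.

U_X = 9, p = 0.101399, fail to reject H0 at alpha = 0.05.


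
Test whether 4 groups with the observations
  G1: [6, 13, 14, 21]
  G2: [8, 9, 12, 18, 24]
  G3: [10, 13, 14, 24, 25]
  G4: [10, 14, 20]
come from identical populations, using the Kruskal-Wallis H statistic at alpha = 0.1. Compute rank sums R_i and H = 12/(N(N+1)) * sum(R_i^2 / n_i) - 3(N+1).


Step 1: Combine all N = 17 observations and assign midranks.
sorted (value, group, rank): (6,G1,1), (8,G2,2), (9,G2,3), (10,G3,4.5), (10,G4,4.5), (12,G2,6), (13,G1,7.5), (13,G3,7.5), (14,G1,10), (14,G3,10), (14,G4,10), (18,G2,12), (20,G4,13), (21,G1,14), (24,G2,15.5), (24,G3,15.5), (25,G3,17)
Step 2: Sum ranks within each group.
R_1 = 32.5 (n_1 = 4)
R_2 = 38.5 (n_2 = 5)
R_3 = 54.5 (n_3 = 5)
R_4 = 27.5 (n_4 = 3)
Step 3: H = 12/(N(N+1)) * sum(R_i^2/n_i) - 3(N+1)
     = 12/(17*18) * (32.5^2/4 + 38.5^2/5 + 54.5^2/5 + 27.5^2/3) - 3*18
     = 0.039216 * 1406.65 - 54
     = 1.162582.
Step 4: Ties present; correction factor C = 1 - 42/(17^3 - 17) = 0.991422. Corrected H = 1.162582 / 0.991422 = 1.172641.
Step 5: Under H0, H ~ chi^2(3); p-value = 0.759573.
Step 6: alpha = 0.1. fail to reject H0.

H = 1.1726, df = 3, p = 0.759573, fail to reject H0.


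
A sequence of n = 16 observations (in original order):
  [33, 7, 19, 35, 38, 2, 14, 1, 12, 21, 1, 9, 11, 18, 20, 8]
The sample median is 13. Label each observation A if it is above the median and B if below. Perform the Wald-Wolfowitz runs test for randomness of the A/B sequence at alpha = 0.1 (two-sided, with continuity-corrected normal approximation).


Step 1: Compute median = 13; label A = above, B = below.
Labels in order: ABAAABABBABBBAAB  (n_A = 8, n_B = 8)
Step 2: Count runs R = 10.
Step 3: Under H0 (random ordering), E[R] = 2*n_A*n_B/(n_A+n_B) + 1 = 2*8*8/16 + 1 = 9.0000.
        Var[R] = 2*n_A*n_B*(2*n_A*n_B - n_A - n_B) / ((n_A+n_B)^2 * (n_A+n_B-1)) = 14336/3840 = 3.7333.
        SD[R] = 1.9322.
Step 4: Continuity-corrected z = (R - 0.5 - E[R]) / SD[R] = (10 - 0.5 - 9.0000) / 1.9322 = 0.2588.
Step 5: Two-sided p-value via normal approximation = 2*(1 - Phi(|z|)) = 0.795809.
Step 6: alpha = 0.1. fail to reject H0.

R = 10, z = 0.2588, p = 0.795809, fail to reject H0.


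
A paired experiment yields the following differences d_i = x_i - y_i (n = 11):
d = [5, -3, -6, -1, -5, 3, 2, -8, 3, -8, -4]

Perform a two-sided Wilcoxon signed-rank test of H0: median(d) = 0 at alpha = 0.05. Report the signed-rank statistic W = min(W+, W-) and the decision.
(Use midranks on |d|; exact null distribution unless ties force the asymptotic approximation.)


Step 1: Drop any zero differences (none here) and take |d_i|.
|d| = [5, 3, 6, 1, 5, 3, 2, 8, 3, 8, 4]
Step 2: Midrank |d_i| (ties get averaged ranks).
ranks: |5|->7.5, |3|->4, |6|->9, |1|->1, |5|->7.5, |3|->4, |2|->2, |8|->10.5, |3|->4, |8|->10.5, |4|->6
Step 3: Attach original signs; sum ranks with positive sign and with negative sign.
W+ = 7.5 + 4 + 2 + 4 = 17.5
W- = 4 + 9 + 1 + 7.5 + 10.5 + 10.5 + 6 = 48.5
(Check: W+ + W- = 66 should equal n(n+1)/2 = 66.)
Step 4: Test statistic W = min(W+, W-) = 17.5.
Step 5: Ties in |d|, so use the tie-corrected normal approximation.
        E[W] = n(n+1)/4 = 11*12/4 = 33.
        Tie groups: |d|=3 (t=3), |d|=5 (t=2), |d|=8 (t=2); sum(t^3 - t) = 36.
        Var[W] = n(n+1)(2n+1)/24 - sum(t^3-t)/48 = 3036/24 - 36/48 = 125.75.
        z = (W - E[W]) / sqrt(Var[W]) = (17.5 - 33) / 11.2138 = -1.3822.
        Two-sided p = 2*Phi(z) = 0.166904.
Step 6: alpha = 0.05. fail to reject H0.

W+ = 17.5, W- = 48.5, W = min = 17.5, p = 0.166904, fail to reject H0.


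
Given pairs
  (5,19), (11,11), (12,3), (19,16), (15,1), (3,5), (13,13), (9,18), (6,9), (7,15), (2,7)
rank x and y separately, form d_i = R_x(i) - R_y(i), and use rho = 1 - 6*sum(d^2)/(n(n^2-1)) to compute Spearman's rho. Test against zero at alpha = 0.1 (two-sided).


Step 1: Rank x and y separately (midranks; no ties here).
rank(x): 5->3, 11->7, 12->8, 19->11, 15->10, 3->2, 13->9, 9->6, 6->4, 7->5, 2->1
rank(y): 19->11, 11->6, 3->2, 16->9, 1->1, 5->3, 13->7, 18->10, 9->5, 15->8, 7->4
Step 2: d_i = R_x(i) - R_y(i); compute d_i^2.
  (3-11)^2=64, (7-6)^2=1, (8-2)^2=36, (11-9)^2=4, (10-1)^2=81, (2-3)^2=1, (9-7)^2=4, (6-10)^2=16, (4-5)^2=1, (5-8)^2=9, (1-4)^2=9
sum(d^2) = 226.
Step 3: rho = 1 - 6*226 / (11*(11^2 - 1)) = 1 - 1356/1320 = -0.027273.
Step 4: Under H0, t = rho * sqrt((n-2)/(1-rho^2)) = -0.0818 ~ t(9).
Step 5: Two-sided p-value from the t-distribution with 9 df = 0.936558.
Step 6: alpha = 0.1. fail to reject H0.

rho = -0.0273, p = 0.936558, fail to reject H0 at alpha = 0.1.


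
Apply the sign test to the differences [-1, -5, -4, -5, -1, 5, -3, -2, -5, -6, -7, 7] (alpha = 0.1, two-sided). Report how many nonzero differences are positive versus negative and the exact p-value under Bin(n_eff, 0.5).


Step 1: Discard zero differences. Original n = 12; n_eff = number of nonzero differences = 12.
Nonzero differences (with sign): -1, -5, -4, -5, -1, +5, -3, -2, -5, -6, -7, +7
Step 2: Count signs: positive = 2, negative = 10.
Step 3: Under H0: P(positive) = 0.5, so the number of positives S ~ Bin(12, 0.5).
Step 4: Two-sided exact p-value = sum of Bin(12,0.5) probabilities at or below the observed probability = 0.038574.
Step 5: alpha = 0.1. reject H0.

n_eff = 12, pos = 2, neg = 10, p = 0.038574, reject H0.


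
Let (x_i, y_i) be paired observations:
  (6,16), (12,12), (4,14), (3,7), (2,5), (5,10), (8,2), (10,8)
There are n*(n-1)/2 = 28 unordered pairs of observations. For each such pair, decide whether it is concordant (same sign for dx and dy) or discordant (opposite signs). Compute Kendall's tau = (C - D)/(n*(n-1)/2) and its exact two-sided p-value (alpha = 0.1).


Step 1: Enumerate the 28 unordered pairs (i,j) with i<j and classify each by sign(x_j-x_i) * sign(y_j-y_i).
  (1,2):dx=+6,dy=-4->D; (1,3):dx=-2,dy=-2->C; (1,4):dx=-3,dy=-9->C; (1,5):dx=-4,dy=-11->C
  (1,6):dx=-1,dy=-6->C; (1,7):dx=+2,dy=-14->D; (1,8):dx=+4,dy=-8->D; (2,3):dx=-8,dy=+2->D
  (2,4):dx=-9,dy=-5->C; (2,5):dx=-10,dy=-7->C; (2,6):dx=-7,dy=-2->C; (2,7):dx=-4,dy=-10->C
  (2,8):dx=-2,dy=-4->C; (3,4):dx=-1,dy=-7->C; (3,5):dx=-2,dy=-9->C; (3,6):dx=+1,dy=-4->D
  (3,7):dx=+4,dy=-12->D; (3,8):dx=+6,dy=-6->D; (4,5):dx=-1,dy=-2->C; (4,6):dx=+2,dy=+3->C
  (4,7):dx=+5,dy=-5->D; (4,8):dx=+7,dy=+1->C; (5,6):dx=+3,dy=+5->C; (5,7):dx=+6,dy=-3->D
  (5,8):dx=+8,dy=+3->C; (6,7):dx=+3,dy=-8->D; (6,8):dx=+5,dy=-2->D; (7,8):dx=+2,dy=+6->C
Step 2: C = 17, D = 11, total pairs = 28.
Step 3: tau = (C - D)/(n(n-1)/2) = (17 - 11)/28 = 0.214286.
Step 4: Exact two-sided p-value (enumerate n! = 40320 permutations of y under H0): p = 0.548413.
Step 5: alpha = 0.1. fail to reject H0.

tau_b = 0.2143 (C=17, D=11), p = 0.548413, fail to reject H0.
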